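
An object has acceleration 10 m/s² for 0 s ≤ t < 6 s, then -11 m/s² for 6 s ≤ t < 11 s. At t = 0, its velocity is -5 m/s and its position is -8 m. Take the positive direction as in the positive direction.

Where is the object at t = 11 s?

On each constant-a segment, Δv = aΔt and Δx = v₀Δt + ½aΔt²; chain segment to segment.
0–6 s: v starts -5 m/s; Δx = -5·6 + ½·10·6² = 150 m; v ends 55 m/s.
6–11 s: v starts 55 m/s; Δx = 55·5 + ½·-11·5² = 137.5 m; v ends 0 m/s.
x(11) = -8 + Σ Δx = 279.5 m.

279.5 m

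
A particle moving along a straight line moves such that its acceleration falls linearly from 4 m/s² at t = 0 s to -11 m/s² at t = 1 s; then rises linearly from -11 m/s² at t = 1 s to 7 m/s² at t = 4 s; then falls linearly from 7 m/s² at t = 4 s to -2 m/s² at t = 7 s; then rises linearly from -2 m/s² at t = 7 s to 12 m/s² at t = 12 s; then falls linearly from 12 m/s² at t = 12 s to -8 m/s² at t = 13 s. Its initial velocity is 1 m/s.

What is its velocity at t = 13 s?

26 m/s

Δv equals the area under the a-t graph; then v = v₀ + Δv.
0–1 s: ½(4 + -11)(1) = -3.5 m/s
1–4 s: ½(-11 + 7)(3) = -6 m/s
4–7 s: ½(7 + -2)(3) = 7.5 m/s
7–12 s: ½(-2 + 12)(5) = 25 m/s
12–13 s: ½(12 + -8)(1) = 2 m/s
Δv = 25 m/s, so v(13) = 1 + (25) = 26 m/s.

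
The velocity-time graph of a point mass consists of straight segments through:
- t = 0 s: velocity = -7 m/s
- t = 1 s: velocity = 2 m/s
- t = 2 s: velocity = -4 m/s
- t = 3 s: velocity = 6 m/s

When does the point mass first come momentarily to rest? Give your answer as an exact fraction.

v changes sign on 0–1 s (from -7 to 2); the graph is linear there, so v = 0 at t = 0 + (7)·(1 − 0)/(2 − -7) = 7/9 s.

t = 7/9 s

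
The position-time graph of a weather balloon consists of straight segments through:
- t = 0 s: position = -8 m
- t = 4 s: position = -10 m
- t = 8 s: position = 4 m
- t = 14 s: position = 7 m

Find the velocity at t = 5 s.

Velocity is the slope of the x-t graph on 4–8 s: (4 − -10)/(8 − 4) = 3.5 m/s.

3.5 m/s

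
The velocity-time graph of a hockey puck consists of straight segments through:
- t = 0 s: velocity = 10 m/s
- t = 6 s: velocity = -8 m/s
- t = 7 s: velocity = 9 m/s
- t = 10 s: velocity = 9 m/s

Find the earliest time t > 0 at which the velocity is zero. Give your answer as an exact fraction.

t = 10/3 s

v changes sign on 0–6 s (from 10 to -8); the graph is linear there, so v = 0 at t = 0 + (-10)·(6 − 0)/(-8 − 10) = 10/3 s.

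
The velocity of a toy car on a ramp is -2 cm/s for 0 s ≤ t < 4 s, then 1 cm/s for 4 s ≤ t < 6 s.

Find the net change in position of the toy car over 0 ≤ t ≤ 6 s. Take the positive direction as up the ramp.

-6 cm

Net displacement equals the area under the velocity-time graph (areas below the axis count negative).
0–4 s: -2 × 4 = -8 cm
4–6 s: 1 × 2 = 2 cm
Net displacement = -6 cm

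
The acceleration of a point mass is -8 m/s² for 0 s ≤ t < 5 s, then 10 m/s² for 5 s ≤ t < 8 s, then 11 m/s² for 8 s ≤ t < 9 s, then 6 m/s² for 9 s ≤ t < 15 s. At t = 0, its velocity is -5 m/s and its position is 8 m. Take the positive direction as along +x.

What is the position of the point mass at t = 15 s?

On each constant-a segment, Δv = aΔt and Δx = v₀Δt + ½aΔt²; chain segment to segment.
0–5 s: v starts -5 m/s; Δx = -5·5 + ½·-8·5² = -125 m; v ends -45 m/s.
5–8 s: v starts -45 m/s; Δx = -45·3 + ½·10·3² = -90 m; v ends -15 m/s.
8–9 s: v starts -15 m/s; Δx = -15·1 + ½·11·1² = -9.5 m; v ends -4 m/s.
9–15 s: v starts -4 m/s; Δx = -4·6 + ½·6·6² = 84 m; v ends 32 m/s.
x(15) = 8 + Σ Δx = -132.5 m.

-132.5 m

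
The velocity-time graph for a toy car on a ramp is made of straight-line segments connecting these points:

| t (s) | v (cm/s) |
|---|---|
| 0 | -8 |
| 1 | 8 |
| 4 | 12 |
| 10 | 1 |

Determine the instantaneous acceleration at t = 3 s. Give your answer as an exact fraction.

Acceleration is the slope of the v-t graph on 1–4 s: (12 − 8)/(4 − 1) = 4/3 cm/s².

4/3 cm/s²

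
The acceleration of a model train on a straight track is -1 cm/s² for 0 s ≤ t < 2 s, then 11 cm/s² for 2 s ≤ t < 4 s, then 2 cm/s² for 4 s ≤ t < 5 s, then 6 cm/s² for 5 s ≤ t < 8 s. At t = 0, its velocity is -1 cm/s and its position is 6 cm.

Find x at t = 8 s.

On each constant-a segment, Δv = aΔt and Δx = v₀Δt + ½aΔt²; chain segment to segment.
0–2 s: v starts -1 cm/s; Δx = -1·2 + ½·-1·2² = -4 cm; v ends -3 cm/s.
2–4 s: v starts -3 cm/s; Δx = -3·2 + ½·11·2² = 16 cm; v ends 19 cm/s.
4–5 s: v starts 19 cm/s; Δx = 19·1 + ½·2·1² = 20 cm; v ends 21 cm/s.
5–8 s: v starts 21 cm/s; Δx = 21·3 + ½·6·3² = 90 cm; v ends 39 cm/s.
x(8) = 6 + Σ Δx = 128 cm.

128 cm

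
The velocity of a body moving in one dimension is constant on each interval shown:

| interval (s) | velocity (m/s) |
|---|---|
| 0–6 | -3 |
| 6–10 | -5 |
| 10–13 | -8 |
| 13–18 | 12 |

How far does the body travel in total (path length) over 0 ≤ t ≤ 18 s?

Distance (not displacement) is the total path length: add the absolute areas under v-t.
0–6 s: |-3| × 6 = 18 m
6–10 s: |-5| × 4 = 20 m
10–13 s: |-8| × 3 = 24 m
13–18 s: |12| × 5 = 60 m
Total distance = 122 m

122 m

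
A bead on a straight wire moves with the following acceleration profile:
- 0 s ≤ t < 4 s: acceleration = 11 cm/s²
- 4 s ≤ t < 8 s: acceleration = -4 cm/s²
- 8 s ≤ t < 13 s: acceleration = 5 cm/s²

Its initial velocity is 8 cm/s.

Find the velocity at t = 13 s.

61 cm/s

Δv equals the area under the a-t graph; then v = v₀ + Δv.
0–4 s: 11 × 4 = 44 cm/s
4–8 s: -4 × 4 = -16 cm/s
8–13 s: 5 × 5 = 25 cm/s
Δv = 53 cm/s, so v(13) = 8 + (53) = 61 cm/s.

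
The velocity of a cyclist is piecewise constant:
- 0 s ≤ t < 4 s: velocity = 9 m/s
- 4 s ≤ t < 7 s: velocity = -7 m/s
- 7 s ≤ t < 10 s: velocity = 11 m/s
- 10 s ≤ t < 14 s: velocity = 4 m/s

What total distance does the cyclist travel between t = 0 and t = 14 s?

Distance (not displacement) is the total path length: add the absolute areas under v-t.
0–4 s: |9| × 4 = 36 m
4–7 s: |-7| × 3 = 21 m
7–10 s: |11| × 3 = 33 m
10–14 s: |4| × 4 = 16 m
Total distance = 106 m

106 m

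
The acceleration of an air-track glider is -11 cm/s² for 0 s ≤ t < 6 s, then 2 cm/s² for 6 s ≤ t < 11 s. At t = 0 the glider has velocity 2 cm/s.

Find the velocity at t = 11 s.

-54 cm/s

Δv equals the area under the a-t graph; then v = v₀ + Δv.
0–6 s: -11 × 6 = -66 cm/s
6–11 s: 2 × 5 = 10 cm/s
Δv = -56 cm/s, so v(11) = 2 + (-56) = -54 cm/s.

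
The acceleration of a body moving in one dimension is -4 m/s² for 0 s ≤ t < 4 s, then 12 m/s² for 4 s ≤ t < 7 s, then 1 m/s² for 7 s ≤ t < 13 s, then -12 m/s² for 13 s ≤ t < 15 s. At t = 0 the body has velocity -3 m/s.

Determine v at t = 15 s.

-1 m/s

Δv equals the area under the a-t graph; then v = v₀ + Δv.
0–4 s: -4 × 4 = -16 m/s
4–7 s: 12 × 3 = 36 m/s
7–13 s: 1 × 6 = 6 m/s
13–15 s: -12 × 2 = -24 m/s
Δv = 2 m/s, so v(15) = -3 + (2) = -1 m/s.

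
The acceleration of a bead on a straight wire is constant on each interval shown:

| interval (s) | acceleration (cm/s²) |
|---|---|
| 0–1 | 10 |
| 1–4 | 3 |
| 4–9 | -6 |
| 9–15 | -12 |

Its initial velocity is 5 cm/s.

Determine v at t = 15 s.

-78 cm/s

Δv equals the area under the a-t graph; then v = v₀ + Δv.
0–1 s: 10 × 1 = 10 cm/s
1–4 s: 3 × 3 = 9 cm/s
4–9 s: -6 × 5 = -30 cm/s
9–15 s: -12 × 6 = -72 cm/s
Δv = -83 cm/s, so v(15) = 5 + (-83) = -78 cm/s.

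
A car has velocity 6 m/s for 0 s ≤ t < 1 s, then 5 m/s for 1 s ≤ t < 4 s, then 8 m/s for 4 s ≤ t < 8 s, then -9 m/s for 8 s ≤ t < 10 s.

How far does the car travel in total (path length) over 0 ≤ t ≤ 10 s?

Total distance travelled is ∫|v| dt — sum the magnitudes of each area piece.
0–1 s: |6| × 1 = 6 m
1–4 s: |5| × 3 = 15 m
4–8 s: |8| × 4 = 32 m
8–10 s: |-9| × 2 = 18 m
Total distance = 71 m

71 m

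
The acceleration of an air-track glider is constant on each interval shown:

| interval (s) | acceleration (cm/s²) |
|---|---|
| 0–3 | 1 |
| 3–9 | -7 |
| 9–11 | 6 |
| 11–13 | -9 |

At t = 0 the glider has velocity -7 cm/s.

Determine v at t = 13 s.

-52 cm/s

Δv equals the area under the a-t graph; then v = v₀ + Δv.
0–3 s: 1 × 3 = 3 cm/s
3–9 s: -7 × 6 = -42 cm/s
9–11 s: 6 × 2 = 12 cm/s
11–13 s: -9 × 2 = -18 cm/s
Δv = -45 cm/s, so v(13) = -7 + (-45) = -52 cm/s.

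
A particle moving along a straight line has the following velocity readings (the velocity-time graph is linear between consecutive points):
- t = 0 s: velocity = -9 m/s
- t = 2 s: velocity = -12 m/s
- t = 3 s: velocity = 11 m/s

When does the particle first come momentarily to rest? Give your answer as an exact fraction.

v changes sign on 2–3 s (from -12 to 11); the graph is linear there, so v = 0 at t = 2 + (12)·(3 − 2)/(11 − -12) = 58/23 s.

t = 58/23 s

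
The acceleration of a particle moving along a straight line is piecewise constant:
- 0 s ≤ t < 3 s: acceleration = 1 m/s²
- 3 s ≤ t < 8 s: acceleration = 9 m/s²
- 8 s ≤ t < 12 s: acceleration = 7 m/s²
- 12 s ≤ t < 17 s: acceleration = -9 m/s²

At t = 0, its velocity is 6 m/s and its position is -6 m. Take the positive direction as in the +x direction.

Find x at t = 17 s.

On each constant-a segment, Δv = aΔt and Δx = v₀Δt + ½aΔt²; chain segment to segment.
0–3 s: v starts 6 m/s; Δx = 6·3 + ½·1·3² = 22.5 m; v ends 9 m/s.
3–8 s: v starts 9 m/s; Δx = 9·5 + ½·9·5² = 157.5 m; v ends 54 m/s.
8–12 s: v starts 54 m/s; Δx = 54·4 + ½·7·4² = 272 m; v ends 82 m/s.
12–17 s: v starts 82 m/s; Δx = 82·5 + ½·-9·5² = 297.5 m; v ends 37 m/s.
x(17) = -6 + Σ Δx = 743.5 m.

743.5 m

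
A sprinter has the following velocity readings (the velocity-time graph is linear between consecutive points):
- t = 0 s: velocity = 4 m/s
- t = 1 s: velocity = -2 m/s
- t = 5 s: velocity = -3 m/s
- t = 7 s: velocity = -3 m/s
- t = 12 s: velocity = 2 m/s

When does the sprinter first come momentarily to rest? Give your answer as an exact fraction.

t = 2/3 s

v changes sign on 0–1 s (from 4 to -2); the graph is linear there, so v = 0 at t = 0 + (-4)·(1 − 0)/(-2 − 4) = 2/3 s.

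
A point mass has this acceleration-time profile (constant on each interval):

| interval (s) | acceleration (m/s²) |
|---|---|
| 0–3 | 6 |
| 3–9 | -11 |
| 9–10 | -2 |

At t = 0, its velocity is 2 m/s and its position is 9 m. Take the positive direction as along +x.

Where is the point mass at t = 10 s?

-83 m

On each constant-a segment, Δv = aΔt and Δx = v₀Δt + ½aΔt²; chain segment to segment.
0–3 s: v starts 2 m/s; Δx = 2·3 + ½·6·3² = 33 m; v ends 20 m/s.
3–9 s: v starts 20 m/s; Δx = 20·6 + ½·-11·6² = -78 m; v ends -46 m/s.
9–10 s: v starts -46 m/s; Δx = -46·1 + ½·-2·1² = -47 m; v ends -48 m/s.
x(10) = 9 + Σ Δx = -83 m.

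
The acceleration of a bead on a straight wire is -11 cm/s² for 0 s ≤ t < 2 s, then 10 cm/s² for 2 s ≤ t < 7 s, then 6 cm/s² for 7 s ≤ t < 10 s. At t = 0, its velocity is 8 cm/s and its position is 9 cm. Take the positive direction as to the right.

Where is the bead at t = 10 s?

193 cm

On each constant-a segment, Δv = aΔt and Δx = v₀Δt + ½aΔt²; chain segment to segment.
0–2 s: v starts 8 cm/s; Δx = 8·2 + ½·-11·2² = -6 cm; v ends -14 cm/s.
2–7 s: v starts -14 cm/s; Δx = -14·5 + ½·10·5² = 55 cm; v ends 36 cm/s.
7–10 s: v starts 36 cm/s; Δx = 36·3 + ½·6·3² = 135 cm; v ends 54 cm/s.
x(10) = 9 + Σ Δx = 193 cm.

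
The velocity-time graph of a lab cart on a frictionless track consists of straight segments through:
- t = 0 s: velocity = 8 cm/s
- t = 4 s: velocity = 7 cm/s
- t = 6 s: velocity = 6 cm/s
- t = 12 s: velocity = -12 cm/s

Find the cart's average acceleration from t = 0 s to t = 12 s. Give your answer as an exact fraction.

-5/3 cm/s²

Average acceleration = Δv/Δt = (-12 − 8)/(12 − 0) = -5/3 cm/s².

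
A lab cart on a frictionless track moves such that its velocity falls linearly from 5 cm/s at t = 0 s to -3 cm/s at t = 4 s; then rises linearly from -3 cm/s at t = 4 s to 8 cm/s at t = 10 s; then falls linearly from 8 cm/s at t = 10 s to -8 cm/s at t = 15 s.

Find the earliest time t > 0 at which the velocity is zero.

v changes sign on 0–4 s (from 5 to -3); the graph is linear there, so v = 0 at t = 0 + (-5)·(4 − 0)/(-3 − 5) = 2.5 s.

t = 2.5 s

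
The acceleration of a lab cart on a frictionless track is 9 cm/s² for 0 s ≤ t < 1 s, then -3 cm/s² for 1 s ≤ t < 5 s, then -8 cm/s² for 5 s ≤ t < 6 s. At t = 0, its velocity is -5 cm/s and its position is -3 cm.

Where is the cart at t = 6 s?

-23.5 cm

On each constant-a segment, Δv = aΔt and Δx = v₀Δt + ½aΔt²; chain segment to segment.
0–1 s: v starts -5 cm/s; Δx = -5·1 + ½·9·1² = -0.5 cm; v ends 4 cm/s.
1–5 s: v starts 4 cm/s; Δx = 4·4 + ½·-3·4² = -8 cm; v ends -8 cm/s.
5–6 s: v starts -8 cm/s; Δx = -8·1 + ½·-8·1² = -12 cm; v ends -16 cm/s.
x(6) = -3 + Σ Δx = -23.5 cm.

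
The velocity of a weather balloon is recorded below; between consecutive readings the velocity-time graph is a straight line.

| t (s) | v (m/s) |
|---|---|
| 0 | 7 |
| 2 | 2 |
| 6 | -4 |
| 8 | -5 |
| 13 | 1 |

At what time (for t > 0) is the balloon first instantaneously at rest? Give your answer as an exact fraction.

v changes sign on 2–6 s (from 2 to -4); the graph is linear there, so v = 0 at t = 2 + (-2)·(6 − 2)/(-4 − 2) = 10/3 s.

t = 10/3 s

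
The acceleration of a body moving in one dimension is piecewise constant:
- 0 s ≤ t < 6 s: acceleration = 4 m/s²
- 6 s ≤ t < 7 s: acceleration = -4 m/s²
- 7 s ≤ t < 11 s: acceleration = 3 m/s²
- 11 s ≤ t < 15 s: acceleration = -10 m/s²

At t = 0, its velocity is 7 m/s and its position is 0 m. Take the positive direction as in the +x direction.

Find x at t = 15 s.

351 m

On each constant-a segment, Δv = aΔt and Δx = v₀Δt + ½aΔt²; chain segment to segment.
0–6 s: v starts 7 m/s; Δx = 7·6 + ½·4·6² = 114 m; v ends 31 m/s.
6–7 s: v starts 31 m/s; Δx = 31·1 + ½·-4·1² = 29 m; v ends 27 m/s.
7–11 s: v starts 27 m/s; Δx = 27·4 + ½·3·4² = 132 m; v ends 39 m/s.
11–15 s: v starts 39 m/s; Δx = 39·4 + ½·-10·4² = 76 m; v ends -1 m/s.
x(15) = 0 + Σ Δx = 351 m.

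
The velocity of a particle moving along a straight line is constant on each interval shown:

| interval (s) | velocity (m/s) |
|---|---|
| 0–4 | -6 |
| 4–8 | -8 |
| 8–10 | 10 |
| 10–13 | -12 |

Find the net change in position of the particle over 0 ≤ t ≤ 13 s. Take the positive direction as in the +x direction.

Displacement is the signed area under the v-t curve.
0–4 s: -6 × 4 = -24 m
4–8 s: -8 × 4 = -32 m
8–10 s: 10 × 2 = 20 m
10–13 s: -12 × 3 = -36 m
Net displacement = -72 m

-72 m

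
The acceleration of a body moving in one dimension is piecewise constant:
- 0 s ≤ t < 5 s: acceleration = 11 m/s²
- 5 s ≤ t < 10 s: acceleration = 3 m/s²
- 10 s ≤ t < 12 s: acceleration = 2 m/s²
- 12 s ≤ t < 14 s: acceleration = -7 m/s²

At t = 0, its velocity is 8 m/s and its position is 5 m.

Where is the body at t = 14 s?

On each constant-a segment, Δv = aΔt and Δx = v₀Δt + ½aΔt²; chain segment to segment.
0–5 s: v starts 8 m/s; Δx = 8·5 + ½·11·5² = 177.5 m; v ends 63 m/s.
5–10 s: v starts 63 m/s; Δx = 63·5 + ½·3·5² = 352.5 m; v ends 78 m/s.
10–12 s: v starts 78 m/s; Δx = 78·2 + ½·2·2² = 160 m; v ends 82 m/s.
12–14 s: v starts 82 m/s; Δx = 82·2 + ½·-7·2² = 150 m; v ends 68 m/s.
x(14) = 5 + Σ Δx = 845 m.

845 m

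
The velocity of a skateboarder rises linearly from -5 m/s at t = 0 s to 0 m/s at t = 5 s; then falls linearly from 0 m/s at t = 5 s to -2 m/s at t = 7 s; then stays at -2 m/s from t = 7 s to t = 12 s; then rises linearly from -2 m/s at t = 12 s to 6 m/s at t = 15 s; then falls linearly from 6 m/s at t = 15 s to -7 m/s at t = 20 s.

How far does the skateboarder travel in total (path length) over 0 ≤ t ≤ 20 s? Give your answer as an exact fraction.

Total distance travelled is ∫|v| dt — sum the magnitudes of each area piece.
0–5 s: |½(-5 + 0)(5)| = 12.5 m
5–7 s: |½(0 + -2)(2)| = 2 m
7–12 s: |-2| × 5 = 10 m
12–15 s: v = 0 at t = 12.75 s; triangle areas 0.75 + 6.75 = 7.5 m
15–20 s: v = 0 at t = 225/13 s; triangle areas 90/13 + 245/26 = 425/26 m
Total distance = 1257/26 m

1257/26 m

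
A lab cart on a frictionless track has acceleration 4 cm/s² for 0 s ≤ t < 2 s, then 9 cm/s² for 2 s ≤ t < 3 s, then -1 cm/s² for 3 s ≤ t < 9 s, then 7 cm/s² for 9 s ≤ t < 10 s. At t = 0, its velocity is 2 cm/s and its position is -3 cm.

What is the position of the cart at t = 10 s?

136 cm

On each constant-a segment, Δv = aΔt and Δx = v₀Δt + ½aΔt²; chain segment to segment.
0–2 s: v starts 2 cm/s; Δx = 2·2 + ½·4·2² = 12 cm; v ends 10 cm/s.
2–3 s: v starts 10 cm/s; Δx = 10·1 + ½·9·1² = 14.5 cm; v ends 19 cm/s.
3–9 s: v starts 19 cm/s; Δx = 19·6 + ½·-1·6² = 96 cm; v ends 13 cm/s.
9–10 s: v starts 13 cm/s; Δx = 13·1 + ½·7·1² = 16.5 cm; v ends 20 cm/s.
x(10) = -3 + Σ Δx = 136 cm.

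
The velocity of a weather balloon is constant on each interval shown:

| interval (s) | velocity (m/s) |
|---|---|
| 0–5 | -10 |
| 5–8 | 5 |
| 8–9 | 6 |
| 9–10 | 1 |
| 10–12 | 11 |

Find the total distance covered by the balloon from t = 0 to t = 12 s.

94 m

Distance (not displacement) is the total path length: add the absolute areas under v-t.
0–5 s: |-10| × 5 = 50 m
5–8 s: |5| × 3 = 15 m
8–9 s: |6| × 1 = 6 m
9–10 s: |1| × 1 = 1 m
10–12 s: |11| × 2 = 22 m
Total distance = 94 m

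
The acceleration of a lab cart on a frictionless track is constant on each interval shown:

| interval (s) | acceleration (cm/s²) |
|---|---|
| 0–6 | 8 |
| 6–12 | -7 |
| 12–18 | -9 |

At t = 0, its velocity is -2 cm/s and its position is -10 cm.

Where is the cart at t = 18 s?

On each constant-a segment, Δv = aΔt and Δx = v₀Δt + ½aΔt²; chain segment to segment.
0–6 s: v starts -2 cm/s; Δx = -2·6 + ½·8·6² = 132 cm; v ends 46 cm/s.
6–12 s: v starts 46 cm/s; Δx = 46·6 + ½·-7·6² = 150 cm; v ends 4 cm/s.
12–18 s: v starts 4 cm/s; Δx = 4·6 + ½·-9·6² = -138 cm; v ends -50 cm/s.
x(18) = -10 + Σ Δx = 134 cm.

134 cm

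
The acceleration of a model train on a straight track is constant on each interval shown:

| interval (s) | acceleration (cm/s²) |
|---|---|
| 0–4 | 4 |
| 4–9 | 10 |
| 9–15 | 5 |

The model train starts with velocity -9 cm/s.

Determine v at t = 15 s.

87 cm/s

Δv equals the area under the a-t graph; then v = v₀ + Δv.
0–4 s: 4 × 4 = 16 cm/s
4–9 s: 10 × 5 = 50 cm/s
9–15 s: 5 × 6 = 30 cm/s
Δv = 96 cm/s, so v(15) = -9 + (96) = 87 cm/s.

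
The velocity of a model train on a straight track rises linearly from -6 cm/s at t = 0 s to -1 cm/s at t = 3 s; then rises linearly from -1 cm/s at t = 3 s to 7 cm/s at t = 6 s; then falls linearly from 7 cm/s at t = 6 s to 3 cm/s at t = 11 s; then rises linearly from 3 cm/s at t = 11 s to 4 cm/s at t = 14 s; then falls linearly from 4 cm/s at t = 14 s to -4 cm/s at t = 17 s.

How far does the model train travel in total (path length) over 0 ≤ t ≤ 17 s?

61.375 cm

Total distance travelled is ∫|v| dt — sum the magnitudes of each area piece.
0–3 s: |½(-6 + -1)(3)| = 10.5 cm
3–6 s: v = 0 at t = 3.375 s; triangle areas 0.1875 + 9.1875 = 9.375 cm
6–11 s: |½(7 + 3)(5)| = 25 cm
11–14 s: |½(3 + 4)(3)| = 10.5 cm
14–17 s: v = 0 at t = 15.5 s; triangle areas 3 + 3 = 6 cm
Total distance = 61.375 cm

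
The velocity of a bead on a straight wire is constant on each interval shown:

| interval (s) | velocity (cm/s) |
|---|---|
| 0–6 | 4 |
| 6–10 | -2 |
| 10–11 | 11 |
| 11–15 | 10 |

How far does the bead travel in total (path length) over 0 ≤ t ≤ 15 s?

Total distance travelled is ∫|v| dt — sum the magnitudes of each area piece.
0–6 s: |4| × 6 = 24 cm
6–10 s: |-2| × 4 = 8 cm
10–11 s: |11| × 1 = 11 cm
11–15 s: |10| × 4 = 40 cm
Total distance = 83 cm

83 cm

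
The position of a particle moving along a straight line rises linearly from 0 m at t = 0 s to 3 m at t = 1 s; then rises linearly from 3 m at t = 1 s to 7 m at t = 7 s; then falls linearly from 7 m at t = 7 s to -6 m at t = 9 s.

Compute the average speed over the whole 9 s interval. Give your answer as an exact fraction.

Average speed = (total path length)/(elapsed time); on a piecewise-linear x-t graph the path length is Σ|Δx|.
0–1 s: |Δx| = |3 − 0| = 3 m
1–7 s: |Δx| = |7 − 3| = 4 m
7–9 s: |Δx| = |-6 − 7| = 13 m
Total path = 20 m; average speed = 20/9 = 20/9 m/s.

20/9 m/s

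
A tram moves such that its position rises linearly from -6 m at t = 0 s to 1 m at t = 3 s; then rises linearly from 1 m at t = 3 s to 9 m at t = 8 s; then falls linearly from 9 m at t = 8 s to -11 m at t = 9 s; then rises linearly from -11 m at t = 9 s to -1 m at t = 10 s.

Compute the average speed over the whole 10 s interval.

4.5 m/s

Average speed = (total path length)/(elapsed time); on a piecewise-linear x-t graph the path length is Σ|Δx|.
0–3 s: |Δx| = |1 − -6| = 7 m
3–8 s: |Δx| = |9 − 1| = 8 m
8–9 s: |Δx| = |-11 − 9| = 20 m
9–10 s: |Δx| = |-1 − -11| = 10 m
Total path = 45 m; average speed = 45/10 = 4.5 m/s.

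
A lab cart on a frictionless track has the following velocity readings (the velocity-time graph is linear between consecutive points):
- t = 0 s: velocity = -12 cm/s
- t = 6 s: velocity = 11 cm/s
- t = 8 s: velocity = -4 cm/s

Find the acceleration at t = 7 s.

-7.5 cm/s²

Acceleration is the slope of the v-t graph on 6–8 s: (-4 − 11)/(8 − 6) = -7.5 cm/s².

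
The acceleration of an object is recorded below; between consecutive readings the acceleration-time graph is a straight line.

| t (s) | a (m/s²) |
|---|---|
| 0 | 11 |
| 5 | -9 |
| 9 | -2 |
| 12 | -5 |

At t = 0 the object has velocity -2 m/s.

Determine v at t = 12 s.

Δv equals the area under the a-t graph; then v = v₀ + Δv.
0–5 s: ½(11 + -9)(5) = 5 m/s
5–9 s: ½(-9 + -2)(4) = -22 m/s
9–12 s: ½(-2 + -5)(3) = -10.5 m/s
Δv = -27.5 m/s, so v(12) = -2 + (-27.5) = -29.5 m/s.

-29.5 m/s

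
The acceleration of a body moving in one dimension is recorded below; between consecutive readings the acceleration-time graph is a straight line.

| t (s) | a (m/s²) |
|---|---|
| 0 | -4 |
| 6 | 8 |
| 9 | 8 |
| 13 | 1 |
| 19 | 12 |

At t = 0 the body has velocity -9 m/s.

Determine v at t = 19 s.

84 m/s

Δv equals the area under the a-t graph; then v = v₀ + Δv.
0–6 s: ½(-4 + 8)(6) = 12 m/s
6–9 s: 8 × 3 = 24 m/s
9–13 s: ½(8 + 1)(4) = 18 m/s
13–19 s: ½(1 + 12)(6) = 39 m/s
Δv = 93 m/s, so v(19) = -9 + (93) = 84 m/s.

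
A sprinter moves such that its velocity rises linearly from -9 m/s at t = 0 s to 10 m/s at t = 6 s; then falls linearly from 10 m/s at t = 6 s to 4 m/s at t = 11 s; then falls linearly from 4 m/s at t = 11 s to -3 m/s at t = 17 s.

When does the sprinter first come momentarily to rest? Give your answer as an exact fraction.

t = 54/19 s

v changes sign on 0–6 s (from -9 to 10); the graph is linear there, so v = 0 at t = 0 + (9)·(6 − 0)/(10 − -9) = 54/19 s.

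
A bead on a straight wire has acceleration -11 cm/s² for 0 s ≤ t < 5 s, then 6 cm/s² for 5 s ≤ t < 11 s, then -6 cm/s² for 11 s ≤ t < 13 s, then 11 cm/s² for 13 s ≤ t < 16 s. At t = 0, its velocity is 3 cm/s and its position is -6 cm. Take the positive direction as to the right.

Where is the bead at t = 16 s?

On each constant-a segment, Δv = aΔt and Δx = v₀Δt + ½aΔt²; chain segment to segment.
0–5 s: v starts 3 cm/s; Δx = 3·5 + ½·-11·5² = -122.5 cm; v ends -52 cm/s.
5–11 s: v starts -52 cm/s; Δx = -52·6 + ½·6·6² = -204 cm; v ends -16 cm/s.
11–13 s: v starts -16 cm/s; Δx = -16·2 + ½·-6·2² = -44 cm; v ends -28 cm/s.
13–16 s: v starts -28 cm/s; Δx = -28·3 + ½·11·3² = -34.5 cm; v ends 5 cm/s.
x(16) = -6 + Σ Δx = -411 cm.

-411 cm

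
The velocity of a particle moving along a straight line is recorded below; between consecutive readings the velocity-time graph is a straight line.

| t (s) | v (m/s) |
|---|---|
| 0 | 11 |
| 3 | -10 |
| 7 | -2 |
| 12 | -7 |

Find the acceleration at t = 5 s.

Acceleration is the slope of the v-t graph on 3–7 s: (-2 − -10)/(7 − 3) = 2 m/s².

2 m/s²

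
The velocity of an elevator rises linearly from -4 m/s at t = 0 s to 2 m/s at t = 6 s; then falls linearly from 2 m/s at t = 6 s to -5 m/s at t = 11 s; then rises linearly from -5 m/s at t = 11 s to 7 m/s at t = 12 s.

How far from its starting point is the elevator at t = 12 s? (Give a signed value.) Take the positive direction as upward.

Net displacement equals the area under the velocity-time graph (areas below the axis count negative).
0–6 s: ½(-4 + 2)(6) = -6 m
6–11 s: ½(2 + -5)(5) = -7.5 m
11–12 s: ½(-5 + 7)(1) = 1 m
Net displacement = -12.5 m

-12.5 m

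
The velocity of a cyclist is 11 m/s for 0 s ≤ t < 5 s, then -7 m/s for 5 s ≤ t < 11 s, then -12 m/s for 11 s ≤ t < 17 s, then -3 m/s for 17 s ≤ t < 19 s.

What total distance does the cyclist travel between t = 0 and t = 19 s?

175 m

Distance (not displacement) is the total path length: add the absolute areas under v-t.
0–5 s: |11| × 5 = 55 m
5–11 s: |-7| × 6 = 42 m
11–17 s: |-12| × 6 = 72 m
17–19 s: |-3| × 2 = 6 m
Total distance = 175 m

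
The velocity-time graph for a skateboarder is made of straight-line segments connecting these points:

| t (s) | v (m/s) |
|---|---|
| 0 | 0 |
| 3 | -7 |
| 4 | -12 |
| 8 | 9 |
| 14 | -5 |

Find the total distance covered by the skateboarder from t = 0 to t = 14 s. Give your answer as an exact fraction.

449/7 m

Distance (not displacement) is the total path length: add the absolute areas under v-t.
0–3 s: |½(0 + -7)(3)| = 10.5 m
3–4 s: |½(-7 + -12)(1)| = 9.5 m
4–8 s: v = 0 at t = 44/7 s; triangle areas 96/7 + 54/7 = 150/7 m
8–14 s: v = 0 at t = 83/7 s; triangle areas 243/14 + 75/14 = 159/7 m
Total distance = 449/7 m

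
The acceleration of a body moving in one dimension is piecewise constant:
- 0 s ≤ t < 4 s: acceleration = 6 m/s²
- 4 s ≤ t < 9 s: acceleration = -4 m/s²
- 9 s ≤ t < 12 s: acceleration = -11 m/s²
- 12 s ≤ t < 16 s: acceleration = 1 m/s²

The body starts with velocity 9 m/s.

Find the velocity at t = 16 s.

-16 m/s

Δv equals the area under the a-t graph; then v = v₀ + Δv.
0–4 s: 6 × 4 = 24 m/s
4–9 s: -4 × 5 = -20 m/s
9–12 s: -11 × 3 = -33 m/s
12–16 s: 1 × 4 = 4 m/s
Δv = -25 m/s, so v(16) = 9 + (-25) = -16 m/s.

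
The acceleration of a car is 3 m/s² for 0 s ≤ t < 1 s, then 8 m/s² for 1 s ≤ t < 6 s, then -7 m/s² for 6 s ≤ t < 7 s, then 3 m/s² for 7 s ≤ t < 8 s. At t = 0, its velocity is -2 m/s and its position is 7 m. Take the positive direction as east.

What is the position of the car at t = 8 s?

On each constant-a segment, Δv = aΔt and Δx = v₀Δt + ½aΔt²; chain segment to segment.
0–1 s: v starts -2 m/s; Δx = -2·1 + ½·3·1² = -0.5 m; v ends 1 m/s.
1–6 s: v starts 1 m/s; Δx = 1·5 + ½·8·5² = 105 m; v ends 41 m/s.
6–7 s: v starts 41 m/s; Δx = 41·1 + ½·-7·1² = 37.5 m; v ends 34 m/s.
7–8 s: v starts 34 m/s; Δx = 34·1 + ½·3·1² = 35.5 m; v ends 37 m/s.
x(8) = 7 + Σ Δx = 184.5 m.

184.5 m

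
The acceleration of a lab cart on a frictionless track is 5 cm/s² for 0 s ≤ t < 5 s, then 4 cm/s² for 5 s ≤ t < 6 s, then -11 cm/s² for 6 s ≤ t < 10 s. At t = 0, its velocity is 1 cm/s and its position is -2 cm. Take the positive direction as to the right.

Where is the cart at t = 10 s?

On each constant-a segment, Δv = aΔt and Δx = v₀Δt + ½aΔt²; chain segment to segment.
0–5 s: v starts 1 cm/s; Δx = 1·5 + ½·5·5² = 67.5 cm; v ends 26 cm/s.
5–6 s: v starts 26 cm/s; Δx = 26·1 + ½·4·1² = 28 cm; v ends 30 cm/s.
6–10 s: v starts 30 cm/s; Δx = 30·4 + ½·-11·4² = 32 cm; v ends -14 cm/s.
x(10) = -2 + Σ Δx = 125.5 cm.

125.5 cm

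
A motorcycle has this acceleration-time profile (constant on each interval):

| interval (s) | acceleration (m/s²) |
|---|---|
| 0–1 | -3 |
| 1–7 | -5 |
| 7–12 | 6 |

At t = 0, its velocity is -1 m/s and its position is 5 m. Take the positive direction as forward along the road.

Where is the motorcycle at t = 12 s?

On each constant-a segment, Δv = aΔt and Δx = v₀Δt + ½aΔt²; chain segment to segment.
0–1 s: v starts -1 m/s; Δx = -1·1 + ½·-3·1² = -2.5 m; v ends -4 m/s.
1–7 s: v starts -4 m/s; Δx = -4·6 + ½·-5·6² = -114 m; v ends -34 m/s.
7–12 s: v starts -34 m/s; Δx = -34·5 + ½·6·5² = -95 m; v ends -4 m/s.
x(12) = 5 + Σ Δx = -206.5 m.

-206.5 m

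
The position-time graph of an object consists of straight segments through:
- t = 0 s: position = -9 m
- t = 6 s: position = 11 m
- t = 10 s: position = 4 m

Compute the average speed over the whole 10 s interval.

2.7 m/s

Average speed = (total path length)/(elapsed time); on a piecewise-linear x-t graph the path length is Σ|Δx|.
0–6 s: |Δx| = |11 − -9| = 20 m
6–10 s: |Δx| = |4 − 11| = 7 m
Total path = 27 m; average speed = 27/10 = 2.7 m/s.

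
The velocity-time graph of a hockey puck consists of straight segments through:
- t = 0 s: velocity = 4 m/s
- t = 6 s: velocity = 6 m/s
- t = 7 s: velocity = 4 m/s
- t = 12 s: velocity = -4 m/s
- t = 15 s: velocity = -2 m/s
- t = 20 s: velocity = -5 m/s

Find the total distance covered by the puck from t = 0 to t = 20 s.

Total distance travelled is ∫|v| dt — sum the magnitudes of each area piece.
0–6 s: |½(4 + 6)(6)| = 30 m
6–7 s: |½(6 + 4)(1)| = 5 m
7–12 s: v = 0 at t = 9.5 s; triangle areas 5 + 5 = 10 m
12–15 s: |½(-4 + -2)(3)| = 9 m
15–20 s: |½(-2 + -5)(5)| = 17.5 m
Total distance = 71.5 m

71.5 m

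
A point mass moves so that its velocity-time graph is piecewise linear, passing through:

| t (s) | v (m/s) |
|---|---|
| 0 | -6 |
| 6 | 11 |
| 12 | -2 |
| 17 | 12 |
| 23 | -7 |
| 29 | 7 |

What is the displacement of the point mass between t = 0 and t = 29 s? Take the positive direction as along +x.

82 m

Net displacement equals the area under the velocity-time graph (areas below the axis count negative).
0–6 s: ½(-6 + 11)(6) = 15 m
6–12 s: ½(11 + -2)(6) = 27 m
12–17 s: ½(-2 + 12)(5) = 25 m
17–23 s: ½(12 + -7)(6) = 15 m
23–29 s: ½(-7 + 7)(6) = 0 m
Net displacement = 82 m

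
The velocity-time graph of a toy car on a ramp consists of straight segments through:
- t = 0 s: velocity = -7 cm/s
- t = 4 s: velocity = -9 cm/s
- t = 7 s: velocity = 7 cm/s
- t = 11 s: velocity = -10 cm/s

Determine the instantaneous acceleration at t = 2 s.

-0.5 cm/s²

Acceleration is the slope of the v-t graph on 0–4 s: (-9 − -7)/(4 − 0) = -0.5 cm/s².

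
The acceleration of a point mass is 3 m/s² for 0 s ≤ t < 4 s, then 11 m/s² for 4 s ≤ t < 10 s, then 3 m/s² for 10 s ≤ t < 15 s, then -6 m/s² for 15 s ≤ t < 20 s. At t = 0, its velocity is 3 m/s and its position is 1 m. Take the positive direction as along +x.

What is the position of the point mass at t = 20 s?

On each constant-a segment, Δv = aΔt and Δx = v₀Δt + ½aΔt²; chain segment to segment.
0–4 s: v starts 3 m/s; Δx = 3·4 + ½·3·4² = 36 m; v ends 15 m/s.
4–10 s: v starts 15 m/s; Δx = 15·6 + ½·11·6² = 288 m; v ends 81 m/s.
10–15 s: v starts 81 m/s; Δx = 81·5 + ½·3·5² = 442.5 m; v ends 96 m/s.
15–20 s: v starts 96 m/s; Δx = 96·5 + ½·-6·5² = 405 m; v ends 66 m/s.
x(20) = 1 + Σ Δx = 1172.5 m.

1172.5 m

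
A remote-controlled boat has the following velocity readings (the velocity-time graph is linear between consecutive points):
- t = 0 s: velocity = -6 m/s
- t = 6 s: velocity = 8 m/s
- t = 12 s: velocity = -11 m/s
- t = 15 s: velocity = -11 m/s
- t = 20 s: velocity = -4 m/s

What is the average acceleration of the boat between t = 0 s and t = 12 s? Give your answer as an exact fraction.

-5/12 m/s²

Average acceleration = Δv/Δt = (-11 − -6)/(12 − 0) = -5/12 m/s².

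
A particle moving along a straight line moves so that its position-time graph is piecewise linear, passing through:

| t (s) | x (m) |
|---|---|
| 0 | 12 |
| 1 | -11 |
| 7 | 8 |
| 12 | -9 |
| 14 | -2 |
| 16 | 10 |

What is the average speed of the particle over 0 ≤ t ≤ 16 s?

Average speed = (total path length)/(elapsed time); on a piecewise-linear x-t graph the path length is Σ|Δx|.
0–1 s: |Δx| = |-11 − 12| = 23 m
1–7 s: |Δx| = |8 − -11| = 19 m
7–12 s: |Δx| = |-9 − 8| = 17 m
12–14 s: |Δx| = |-2 − -9| = 7 m
14–16 s: |Δx| = |10 − -2| = 12 m
Total path = 78 m; average speed = 78/16 = 4.875 m/s.

4.875 m/s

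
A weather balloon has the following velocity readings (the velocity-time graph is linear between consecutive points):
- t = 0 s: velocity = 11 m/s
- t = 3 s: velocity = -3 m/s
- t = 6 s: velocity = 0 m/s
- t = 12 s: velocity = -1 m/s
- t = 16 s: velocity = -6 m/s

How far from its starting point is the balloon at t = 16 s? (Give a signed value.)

Displacement is the signed area under the v-t curve.
0–3 s: ½(11 + -3)(3) = 12 m
3–6 s: ½(-3 + 0)(3) = -4.5 m
6–12 s: ½(0 + -1)(6) = -3 m
12–16 s: ½(-1 + -6)(4) = -14 m
Net displacement = -9.5 m

-9.5 m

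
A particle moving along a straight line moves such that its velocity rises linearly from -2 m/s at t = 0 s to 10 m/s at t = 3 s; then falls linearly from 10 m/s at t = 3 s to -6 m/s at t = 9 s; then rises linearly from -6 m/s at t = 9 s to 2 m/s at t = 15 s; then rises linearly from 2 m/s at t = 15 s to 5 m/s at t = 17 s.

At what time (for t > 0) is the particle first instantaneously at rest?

v changes sign on 0–3 s (from -2 to 10); the graph is linear there, so v = 0 at t = 0 + (2)·(3 − 0)/(10 − -2) = 0.5 s.

t = 0.5 s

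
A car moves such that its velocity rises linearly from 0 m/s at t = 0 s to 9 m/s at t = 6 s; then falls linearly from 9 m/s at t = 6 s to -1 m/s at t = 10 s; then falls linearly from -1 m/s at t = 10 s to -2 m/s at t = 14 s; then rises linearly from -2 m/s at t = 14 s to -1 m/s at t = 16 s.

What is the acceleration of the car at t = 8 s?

Acceleration is the slope of the v-t graph on 6–10 s: (-1 − 9)/(10 − 6) = -2.5 m/s².

-2.5 m/s²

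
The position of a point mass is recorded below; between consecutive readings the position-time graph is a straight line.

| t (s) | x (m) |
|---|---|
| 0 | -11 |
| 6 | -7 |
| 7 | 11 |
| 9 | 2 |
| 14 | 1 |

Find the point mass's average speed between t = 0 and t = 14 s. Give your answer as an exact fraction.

Average speed = (total path length)/(elapsed time); on a piecewise-linear x-t graph the path length is Σ|Δx|.
0–6 s: |Δx| = |-7 − -11| = 4 m
6–7 s: |Δx| = |11 − -7| = 18 m
7–9 s: |Δx| = |2 − 11| = 9 m
9–14 s: |Δx| = |1 − 2| = 1 m
Total path = 32 m; average speed = 32/14 = 16/7 m/s.

16/7 m/s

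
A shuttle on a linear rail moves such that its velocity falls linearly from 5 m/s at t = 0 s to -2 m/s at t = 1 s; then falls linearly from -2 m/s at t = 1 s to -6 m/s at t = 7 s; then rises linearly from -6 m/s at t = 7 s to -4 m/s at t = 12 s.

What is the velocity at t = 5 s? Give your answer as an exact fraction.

On 1–7 s the graph is linear from -2 to -6 m/s: v(5) = -2 + (-6 − -2)·(5 − 1)/(7 − 1) = -14/3 m/s.

-14/3 m/s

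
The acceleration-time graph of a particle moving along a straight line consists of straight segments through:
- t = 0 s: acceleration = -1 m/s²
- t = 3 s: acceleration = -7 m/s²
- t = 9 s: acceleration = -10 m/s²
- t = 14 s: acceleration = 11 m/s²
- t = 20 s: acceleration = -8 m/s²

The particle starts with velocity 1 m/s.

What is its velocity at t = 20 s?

-50.5 m/s

Δv equals the area under the a-t graph; then v = v₀ + Δv.
0–3 s: ½(-1 + -7)(3) = -12 m/s
3–9 s: ½(-7 + -10)(6) = -51 m/s
9–14 s: ½(-10 + 11)(5) = 2.5 m/s
14–20 s: ½(11 + -8)(6) = 9 m/s
Δv = -51.5 m/s, so v(20) = 1 + (-51.5) = -50.5 m/s.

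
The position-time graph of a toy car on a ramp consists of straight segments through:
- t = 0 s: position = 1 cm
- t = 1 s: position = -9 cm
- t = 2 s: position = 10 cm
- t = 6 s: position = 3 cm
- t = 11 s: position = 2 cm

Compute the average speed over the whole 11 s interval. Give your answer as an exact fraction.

Average speed = (total path length)/(elapsed time); on a piecewise-linear x-t graph the path length is Σ|Δx|.
0–1 s: |Δx| = |-9 − 1| = 10 cm
1–2 s: |Δx| = |10 − -9| = 19 cm
2–6 s: |Δx| = |3 − 10| = 7 cm
6–11 s: |Δx| = |2 − 3| = 1 cm
Total path = 37 cm; average speed = 37/11 = 37/11 cm/s.

37/11 cm/s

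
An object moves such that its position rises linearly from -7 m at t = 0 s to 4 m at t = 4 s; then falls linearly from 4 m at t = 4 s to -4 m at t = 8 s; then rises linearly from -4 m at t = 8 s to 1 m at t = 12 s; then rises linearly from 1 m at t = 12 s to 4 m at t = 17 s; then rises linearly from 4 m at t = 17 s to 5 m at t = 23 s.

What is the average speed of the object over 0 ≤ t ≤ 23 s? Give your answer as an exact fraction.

Average speed = (total path length)/(elapsed time); on a piecewise-linear x-t graph the path length is Σ|Δx|.
0–4 s: |Δx| = |4 − -7| = 11 m
4–8 s: |Δx| = |-4 − 4| = 8 m
8–12 s: |Δx| = |1 − -4| = 5 m
12–17 s: |Δx| = |4 − 1| = 3 m
17–23 s: |Δx| = |5 − 4| = 1 m
Total path = 28 m; average speed = 28/23 = 28/23 m/s.

28/23 m/s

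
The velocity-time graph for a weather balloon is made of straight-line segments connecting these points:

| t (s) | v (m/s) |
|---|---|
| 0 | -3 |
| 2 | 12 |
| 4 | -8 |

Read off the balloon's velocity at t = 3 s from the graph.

2 m/s

On 2–4 s the graph is linear from 12 to -8 m/s: v(3) = 12 + (-8 − 12)·(3 − 2)/(4 − 2) = 2 m/s.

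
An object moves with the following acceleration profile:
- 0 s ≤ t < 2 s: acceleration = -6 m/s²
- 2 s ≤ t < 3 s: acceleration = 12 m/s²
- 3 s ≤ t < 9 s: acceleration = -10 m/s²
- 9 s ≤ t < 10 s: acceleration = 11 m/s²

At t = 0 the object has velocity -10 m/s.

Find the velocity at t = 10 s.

-59 m/s

Δv equals the area under the a-t graph; then v = v₀ + Δv.
0–2 s: -6 × 2 = -12 m/s
2–3 s: 12 × 1 = 12 m/s
3–9 s: -10 × 6 = -60 m/s
9–10 s: 11 × 1 = 11 m/s
Δv = -49 m/s, so v(10) = -10 + (-49) = -59 m/s.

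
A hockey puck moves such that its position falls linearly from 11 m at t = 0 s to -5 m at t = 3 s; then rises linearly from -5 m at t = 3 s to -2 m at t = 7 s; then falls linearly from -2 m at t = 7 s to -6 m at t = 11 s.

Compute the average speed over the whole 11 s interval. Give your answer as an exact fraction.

23/11 m/s

Average speed = (total path length)/(elapsed time); on a piecewise-linear x-t graph the path length is Σ|Δx|.
0–3 s: |Δx| = |-5 − 11| = 16 m
3–7 s: |Δx| = |-2 − -5| = 3 m
7–11 s: |Δx| = |-6 − -2| = 4 m
Total path = 23 m; average speed = 23/11 = 23/11 m/s.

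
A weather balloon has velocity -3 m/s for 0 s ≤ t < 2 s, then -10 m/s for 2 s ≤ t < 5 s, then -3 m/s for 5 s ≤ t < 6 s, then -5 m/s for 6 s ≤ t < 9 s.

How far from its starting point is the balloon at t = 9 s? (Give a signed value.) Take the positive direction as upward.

-54 m

Net displacement equals the area under the velocity-time graph (areas below the axis count negative).
0–2 s: -3 × 2 = -6 m
2–5 s: -10 × 3 = -30 m
5–6 s: -3 × 1 = -3 m
6–9 s: -5 × 3 = -15 m
Net displacement = -54 m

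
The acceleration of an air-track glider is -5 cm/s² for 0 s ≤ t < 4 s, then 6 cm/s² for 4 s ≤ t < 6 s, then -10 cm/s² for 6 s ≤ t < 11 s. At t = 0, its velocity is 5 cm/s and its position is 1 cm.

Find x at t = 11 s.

-177 cm

On each constant-a segment, Δv = aΔt and Δx = v₀Δt + ½aΔt²; chain segment to segment.
0–4 s: v starts 5 cm/s; Δx = 5·4 + ½·-5·4² = -20 cm; v ends -15 cm/s.
4–6 s: v starts -15 cm/s; Δx = -15·2 + ½·6·2² = -18 cm; v ends -3 cm/s.
6–11 s: v starts -3 cm/s; Δx = -3·5 + ½·-10·5² = -140 cm; v ends -53 cm/s.
x(11) = 1 + Σ Δx = -177 cm.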